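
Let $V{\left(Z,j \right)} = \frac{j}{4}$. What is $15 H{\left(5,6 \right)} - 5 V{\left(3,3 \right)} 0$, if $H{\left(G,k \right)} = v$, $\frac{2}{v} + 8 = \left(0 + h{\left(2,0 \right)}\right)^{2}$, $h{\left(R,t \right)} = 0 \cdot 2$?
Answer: $0$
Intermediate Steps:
$h{\left(R,t \right)} = 0$
$V{\left(Z,j \right)} = \frac{j}{4}$ ($V{\left(Z,j \right)} = j \frac{1}{4} = \frac{j}{4}$)
$v = - \frac{1}{4}$ ($v = \frac{2}{-8 + \left(0 + 0\right)^{2}} = \frac{2}{-8 + 0^{2}} = \frac{2}{-8 + 0} = \frac{2}{-8} = 2 \left(- \frac{1}{8}\right) = - \frac{1}{4} \approx -0.25$)
$H{\left(G,k \right)} = - \frac{1}{4}$
$15 H{\left(5,6 \right)} - 5 V{\left(3,3 \right)} 0 = 15 \left(- \frac{1}{4}\right) - 5 \cdot \frac{1}{4} \cdot 3 \cdot 0 = - \frac{15 \left(-5\right) \frac{3}{4} \cdot 0}{4} = - \frac{15 \left(\left(- \frac{15}{4}\right) 0\right)}{4} = \left(- \frac{15}{4}\right) 0 = 0$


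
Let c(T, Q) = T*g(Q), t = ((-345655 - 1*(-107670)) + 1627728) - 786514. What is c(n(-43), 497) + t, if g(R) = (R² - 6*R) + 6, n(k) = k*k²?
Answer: -19401728502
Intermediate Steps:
n(k) = k³
g(R) = 6 + R² - 6*R
t = 603229 (t = ((-345655 + 107670) + 1627728) - 786514 = (-237985 + 1627728) - 786514 = 1389743 - 786514 = 603229)
c(T, Q) = T*(6 + Q² - 6*Q)
c(n(-43), 497) + t = (-43)³*(6 + 497² - 6*497) + 603229 = -79507*(6 + 247009 - 2982) + 603229 = -79507*244033 + 603229 = -19402331731 + 603229 = -19401728502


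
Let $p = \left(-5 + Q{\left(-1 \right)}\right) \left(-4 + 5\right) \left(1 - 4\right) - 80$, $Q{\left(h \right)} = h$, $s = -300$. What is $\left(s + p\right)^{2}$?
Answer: $131044$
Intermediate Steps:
$p = -62$ ($p = \left(-5 - 1\right) \left(-4 + 5\right) \left(1 - 4\right) - 80 = \left(-6\right) 1 \left(-3\right) - 80 = \left(-6\right) \left(-3\right) - 80 = 18 - 80 = -62$)
$\left(s + p\right)^{2} = \left(-300 - 62\right)^{2} = \left(-362\right)^{2} = 131044$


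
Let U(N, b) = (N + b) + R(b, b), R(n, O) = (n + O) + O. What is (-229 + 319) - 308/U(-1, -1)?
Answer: 758/5 ≈ 151.60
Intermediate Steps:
R(n, O) = n + 2*O (R(n, O) = (O + n) + O = n + 2*O)
U(N, b) = N + 4*b (U(N, b) = (N + b) + (b + 2*b) = (N + b) + 3*b = N + 4*b)
(-229 + 319) - 308/U(-1, -1) = (-229 + 319) - 308/(-1 + 4*(-1)) = 90 - 308/(-1 - 4) = 90 - 308/(-5) = 90 - 308*(-⅕) = 90 + 308/5 = 758/5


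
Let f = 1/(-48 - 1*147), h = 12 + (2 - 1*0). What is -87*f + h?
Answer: 939/65 ≈ 14.446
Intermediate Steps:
h = 14 (h = 12 + (2 + 0) = 12 + 2 = 14)
f = -1/195 (f = 1/(-48 - 147) = 1/(-195) = -1/195 ≈ -0.0051282)
-87*f + h = -87*(-1/195) + 14 = 29/65 + 14 = 939/65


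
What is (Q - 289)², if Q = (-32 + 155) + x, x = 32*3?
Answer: 4900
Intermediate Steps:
x = 96
Q = 219 (Q = (-32 + 155) + 96 = 123 + 96 = 219)
(Q - 289)² = (219 - 289)² = (-70)² = 4900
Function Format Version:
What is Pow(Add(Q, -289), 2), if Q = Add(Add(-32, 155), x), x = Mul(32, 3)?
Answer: 4900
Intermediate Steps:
x = 96
Q = 219 (Q = Add(Add(-32, 155), 96) = Add(123, 96) = 219)
Pow(Add(Q, -289), 2) = Pow(Add(219, -289), 2) = Pow(-70, 2) = 4900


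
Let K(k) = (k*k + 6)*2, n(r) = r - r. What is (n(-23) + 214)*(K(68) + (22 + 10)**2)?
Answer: 2200776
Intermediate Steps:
n(r) = 0
K(k) = 12 + 2*k**2 (K(k) = (k**2 + 6)*2 = (6 + k**2)*2 = 12 + 2*k**2)
(n(-23) + 214)*(K(68) + (22 + 10)**2) = (0 + 214)*((12 + 2*68**2) + (22 + 10)**2) = 214*((12 + 2*4624) + 32**2) = 214*((12 + 9248) + 1024) = 214*(9260 + 1024) = 214*10284 = 2200776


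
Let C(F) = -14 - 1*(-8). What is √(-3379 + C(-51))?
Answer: I*√3385 ≈ 58.181*I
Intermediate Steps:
C(F) = -6 (C(F) = -14 + 8 = -6)
√(-3379 + C(-51)) = √(-3379 - 6) = √(-3385) = I*√3385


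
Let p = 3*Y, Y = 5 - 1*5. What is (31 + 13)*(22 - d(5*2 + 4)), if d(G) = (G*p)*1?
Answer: 968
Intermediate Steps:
Y = 0 (Y = 5 - 5 = 0)
p = 0 (p = 3*0 = 0)
d(G) = 0 (d(G) = (G*0)*1 = 0*1 = 0)
(31 + 13)*(22 - d(5*2 + 4)) = (31 + 13)*(22 - 1*0) = 44*(22 + 0) = 44*22 = 968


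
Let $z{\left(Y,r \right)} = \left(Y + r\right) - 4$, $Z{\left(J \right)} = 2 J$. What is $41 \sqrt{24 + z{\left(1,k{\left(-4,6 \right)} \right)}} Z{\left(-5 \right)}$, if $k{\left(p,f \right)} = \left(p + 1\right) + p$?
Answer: $- 410 \sqrt{14} \approx -1534.1$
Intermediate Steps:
$k{\left(p,f \right)} = 1 + 2 p$ ($k{\left(p,f \right)} = \left(1 + p\right) + p = 1 + 2 p$)
$z{\left(Y,r \right)} = -4 + Y + r$
$41 \sqrt{24 + z{\left(1,k{\left(-4,6 \right)} \right)}} Z{\left(-5 \right)} = 41 \sqrt{24 + \left(-4 + 1 + \left(1 + 2 \left(-4\right)\right)\right)} 2 \left(-5\right) = 41 \sqrt{24 + \left(-4 + 1 + \left(1 - 8\right)\right)} \left(-10\right) = 41 \sqrt{24 - 10} \left(-10\right) = 41 \sqrt{14} \left(-10\right) = - 410 \sqrt{14}$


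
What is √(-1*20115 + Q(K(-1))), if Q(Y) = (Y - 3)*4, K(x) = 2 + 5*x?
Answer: 7*I*√411 ≈ 141.91*I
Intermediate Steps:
Q(Y) = -12 + 4*Y (Q(Y) = (-3 + Y)*4 = -12 + 4*Y)
√(-1*20115 + Q(K(-1))) = √(-1*20115 + (-12 + 4*(2 + 5*(-1)))) = √(-20115 + (-12 + 4*(2 - 5))) = √(-20115 + (-12 + 4*(-3))) = √(-20115 + (-12 - 12)) = √(-20115 - 24) = √(-20139) = 7*I*√411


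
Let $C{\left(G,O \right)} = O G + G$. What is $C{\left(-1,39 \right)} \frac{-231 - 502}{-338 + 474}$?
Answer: $\frac{3665}{17} \approx 215.59$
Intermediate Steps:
$C{\left(G,O \right)} = G + G O$ ($C{\left(G,O \right)} = G O + G = G + G O$)
$C{\left(-1,39 \right)} \frac{-231 - 502}{-338 + 474} = - (1 + 39) \frac{-231 - 502}{-338 + 474} = \left(-1\right) 40 \left(- \frac{733}{136}\right) = - 40 \left(\left(-733\right) \frac{1}{136}\right) = \left(-40\right) \left(- \frac{733}{136}\right) = \frac{3665}{17}$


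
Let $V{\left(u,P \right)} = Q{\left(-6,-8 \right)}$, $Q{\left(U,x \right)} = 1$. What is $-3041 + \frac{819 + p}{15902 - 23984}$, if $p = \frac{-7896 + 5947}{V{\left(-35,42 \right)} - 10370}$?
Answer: $- \frac{127425580369}{41901129} \approx -3041.1$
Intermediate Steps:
$V{\left(u,P \right)} = 1$
$p = \frac{1949}{10369}$ ($p = \frac{-7896 + 5947}{1 - 10370} = - \frac{1949}{-10369} = \left(-1949\right) \left(- \frac{1}{10369}\right) = \frac{1949}{10369} \approx 0.18796$)
$-3041 + \frac{819 + p}{15902 - 23984} = -3041 + \frac{819 + \frac{1949}{10369}}{15902 - 23984} = -3041 + \frac{8494160}{10369 \left(-8082\right)} = -3041 + \frac{8494160}{10369} \left(- \frac{1}{8082}\right) = -3041 - \frac{4247080}{41901129} = - \frac{127425580369}{41901129}$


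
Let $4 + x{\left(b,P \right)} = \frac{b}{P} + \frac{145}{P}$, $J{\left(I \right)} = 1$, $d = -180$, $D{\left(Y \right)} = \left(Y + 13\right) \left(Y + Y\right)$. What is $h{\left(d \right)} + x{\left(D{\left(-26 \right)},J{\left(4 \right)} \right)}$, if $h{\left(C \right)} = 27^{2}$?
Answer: $1546$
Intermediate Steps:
$D{\left(Y \right)} = 2 Y \left(13 + Y\right)$ ($D{\left(Y \right)} = \left(13 + Y\right) 2 Y = 2 Y \left(13 + Y\right)$)
$h{\left(C \right)} = 729$
$x{\left(b,P \right)} = -4 + \frac{145}{P} + \frac{b}{P}$ ($x{\left(b,P \right)} = -4 + \left(\frac{b}{P} + \frac{145}{P}\right) = -4 + \left(\frac{145}{P} + \frac{b}{P}\right) = -4 + \frac{145}{P} + \frac{b}{P}$)
$h{\left(d \right)} + x{\left(D{\left(-26 \right)},J{\left(4 \right)} \right)} = 729 + \frac{145 + 2 \left(-26\right) \left(13 - 26\right) - 4}{1} = 729 + 1 \left(145 + 2 \left(-26\right) \left(-13\right) - 4\right) = 729 + 1 \left(145 + 676 - 4\right) = 729 + 1 \cdot 817 = 729 + 817 = 1546$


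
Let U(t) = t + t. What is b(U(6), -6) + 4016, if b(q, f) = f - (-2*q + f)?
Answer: 4040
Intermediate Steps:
U(t) = 2*t
b(q, f) = 2*q (b(q, f) = f - (f - 2*q) = f + (-f + 2*q) = 2*q)
b(U(6), -6) + 4016 = 2*(2*6) + 4016 = 2*12 + 4016 = 24 + 4016 = 4040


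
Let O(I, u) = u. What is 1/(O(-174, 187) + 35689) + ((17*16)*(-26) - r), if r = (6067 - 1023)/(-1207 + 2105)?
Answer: -114008546151/16108324 ≈ -7077.6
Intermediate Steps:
r = 2522/449 (r = 5044/898 = 5044*(1/898) = 2522/449 ≈ 5.6169)
1/(O(-174, 187) + 35689) + ((17*16)*(-26) - r) = 1/(187 + 35689) + ((17*16)*(-26) - 1*2522/449) = 1/35876 + (272*(-26) - 2522/449) = 1/35876 + (-7072 - 2522/449) = 1/35876 - 3177850/449 = -114008546151/16108324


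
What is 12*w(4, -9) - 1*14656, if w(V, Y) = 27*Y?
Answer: -17572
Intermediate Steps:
12*w(4, -9) - 1*14656 = 12*(27*(-9)) - 1*14656 = 12*(-243) - 14656 = -2916 - 14656 = -17572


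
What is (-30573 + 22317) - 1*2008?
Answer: -10264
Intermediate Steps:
(-30573 + 22317) - 1*2008 = -8256 - 2008 = -10264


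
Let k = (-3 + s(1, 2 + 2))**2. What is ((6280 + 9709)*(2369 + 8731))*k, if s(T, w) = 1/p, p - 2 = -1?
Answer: 709911600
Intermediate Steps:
p = 1 (p = 2 - 1 = 1)
s(T, w) = 1 (s(T, w) = 1/1 = 1)
k = 4 (k = (-3 + 1)**2 = (-2)**2 = 4)
((6280 + 9709)*(2369 + 8731))*k = ((6280 + 9709)*(2369 + 8731))*4 = (15989*11100)*4 = 177477900*4 = 709911600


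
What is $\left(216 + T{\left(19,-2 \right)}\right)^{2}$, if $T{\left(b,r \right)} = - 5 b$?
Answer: $14641$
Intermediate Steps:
$\left(216 + T{\left(19,-2 \right)}\right)^{2} = \left(216 - 95\right)^{2} = 121^{2} = 14641$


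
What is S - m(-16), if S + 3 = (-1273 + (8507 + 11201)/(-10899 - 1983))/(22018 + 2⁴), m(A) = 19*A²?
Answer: -690737687045/141920994 ≈ -4867.1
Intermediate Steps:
S = -433972229/141920994 (S = -3 + (-1273 + (8507 + 11201)/(-10899 - 1983))/(22018 + 2⁴) = -3 + (-1273 + 19708/(-12882))/(22018 + 16) = -3 + (-1273 + 19708*(-1/12882))/22034 = -3 + (-1273 - 9854/6441)*(1/22034) = -3 - 8209247/6441*1/22034 = -3 - 8209247/141920994 = -433972229/141920994 ≈ -3.0578)
S - m(-16) = -433972229/141920994 - 19*(-16)² = -433972229/141920994 - 19*256 = -433972229/141920994 - 1*4864 = -433972229/141920994 - 4864 = -690737687045/141920994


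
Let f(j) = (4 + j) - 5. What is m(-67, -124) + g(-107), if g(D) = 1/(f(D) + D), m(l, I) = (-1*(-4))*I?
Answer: -106641/215 ≈ -496.00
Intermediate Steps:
m(l, I) = 4*I
f(j) = -1 + j
g(D) = 1/(-1 + 2*D) (g(D) = 1/((-1 + D) + D) = 1/(-1 + 2*D))
m(-67, -124) + g(-107) = 4*(-124) + 1/(-1 + 2*(-107)) = -496 + 1/(-1 - 214) = -496 + 1/(-215) = -496 - 1/215 = -106641/215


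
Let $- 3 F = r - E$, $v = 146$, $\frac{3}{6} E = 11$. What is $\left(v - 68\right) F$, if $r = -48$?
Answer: $1820$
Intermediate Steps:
$E = 22$ ($E = 2 \cdot 11 = 22$)
$F = \frac{70}{3}$ ($F = - \frac{-48 - 22}{3} = \left(- \frac{1}{3}\right) \left(-70\right) = \frac{70}{3} \approx 23.333$)
$\left(v - 68\right) F = \left(146 - 68\right) \frac{70}{3} = 78 \cdot \frac{70}{3} = 1820$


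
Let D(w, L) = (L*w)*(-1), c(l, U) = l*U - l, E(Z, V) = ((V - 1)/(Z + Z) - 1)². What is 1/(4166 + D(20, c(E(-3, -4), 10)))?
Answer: 1/4161 ≈ 0.00024033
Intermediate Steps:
E(Z, V) = (-1 + (-1 + V)/(2*Z))² (E(Z, V) = ((-1 + V)/((2*Z)) - 1)² = ((-1 + V)*(1/(2*Z)) - 1)² = ((-1 + V)/(2*Z) - 1)² = (-1 + (-1 + V)/(2*Z))²)
c(l, U) = -l + U*l (c(l, U) = U*l - l = -l + U*l)
D(w, L) = -L*w
1/(4166 + D(20, c(E(-3, -4), 10))) = 1/(4166 - 1*((¼)*(1 - 1*(-4) + 2*(-3))²/(-3)²)*(-1 + 10)*20) = 1/(4166 - 1*((¼)*(⅑)*(1 + 4 - 6)²)*9*20) = 1/(4166 - 1*((¼)*(⅑)*(-1)²)*9*20) = 1/(4166 - 1*((¼)*(⅑)*1)*9*20) = 1/(4166 - 1*(1/36)*9*20) = 1/(4166 - 1*¼*20) = 1/(4166 - 5) = 1/4161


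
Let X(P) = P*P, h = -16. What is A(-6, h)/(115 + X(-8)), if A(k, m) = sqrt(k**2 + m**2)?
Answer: 2*sqrt(73)/179 ≈ 0.095464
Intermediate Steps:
X(P) = P**2
A(-6, h)/(115 + X(-8)) = sqrt((-6)**2 + (-16)**2)/(115 + (-8)**2) = sqrt(36 + 256)/(115 + 64) = sqrt(292)/179 = (2*sqrt(73))*(1/179) = 2*sqrt(73)/179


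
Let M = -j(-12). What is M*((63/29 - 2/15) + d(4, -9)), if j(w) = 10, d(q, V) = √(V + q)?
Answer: -1774/87 - 10*I*√5 ≈ -20.391 - 22.361*I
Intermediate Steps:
M = -10 (M = -1*10 = -10)
M*((63/29 - 2/15) + d(4, -9)) = -10*((63/29 - 2/15) + √(-9 + 4)) = -10*((63*(1/29) - 2*1/15) + √(-5)) = -10*((63/29 - 2/15) + I*√5) = -10*(887/435 + I*√5) = -1774/87 - 10*I*√5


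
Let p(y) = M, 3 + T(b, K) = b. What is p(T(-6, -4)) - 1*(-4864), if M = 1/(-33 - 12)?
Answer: 218879/45 ≈ 4864.0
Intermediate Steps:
T(b, K) = -3 + b
M = -1/45 (M = 1/(-45) = -1/45 ≈ -0.022222)
p(y) = -1/45
p(T(-6, -4)) - 1*(-4864) = -1/45 - 1*(-4864) = -1/45 + 4864 = 218879/45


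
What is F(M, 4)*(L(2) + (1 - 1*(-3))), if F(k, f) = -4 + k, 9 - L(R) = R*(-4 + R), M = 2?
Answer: -34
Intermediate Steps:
L(R) = 9 - R*(-4 + R)
F(M, 4)*(L(2) + (1 - 1*(-3))) = (-4 + 2)*((9 - 1*2² + 4*2) + (1 - 1*(-3))) = -2*((9 - 1*4 + 8) + (1 + 3)) = -2*((9 - 4 + 8) + 4) = -2*(13 + 4) = -2*17 = -34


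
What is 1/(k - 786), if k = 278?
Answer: -1/508 ≈ -0.0019685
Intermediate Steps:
1/(k - 786) = 1/(278 - 786) = 1/(-508) = -1/508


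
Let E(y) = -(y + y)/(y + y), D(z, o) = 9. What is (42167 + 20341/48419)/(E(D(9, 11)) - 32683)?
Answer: -1020852157/791263298 ≈ -1.2902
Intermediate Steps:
E(y) = -1 (E(y) = -2*y/(2*y) = -2*y*1/(2*y) = -1*1 = -1)
(42167 + 20341/48419)/(E(D(9, 11)) - 32683) = (42167 + 20341/48419)/(-1 - 32683) = (42167 + 20341*(1/48419))/(-32684) = (42167 + 20341/48419)*(-1/32684) = (2041704314/48419)*(-1/32684) = -1020852157/791263298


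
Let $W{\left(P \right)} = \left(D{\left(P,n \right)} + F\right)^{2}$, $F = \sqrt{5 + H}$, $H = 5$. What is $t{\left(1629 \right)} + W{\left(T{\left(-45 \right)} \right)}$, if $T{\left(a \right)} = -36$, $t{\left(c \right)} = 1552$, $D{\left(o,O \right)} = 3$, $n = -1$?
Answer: $1571 + 6 \sqrt{10} \approx 1590.0$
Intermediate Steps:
$F = \sqrt{10}$ ($F = \sqrt{5 + 5} = \sqrt{10} \approx 3.1623$)
$W{\left(P \right)} = \left(3 + \sqrt{10}\right)^{2}$
$t{\left(1629 \right)} + W{\left(T{\left(-45 \right)} \right)} = 1552 + \left(3 + \sqrt{10}\right)^{2}$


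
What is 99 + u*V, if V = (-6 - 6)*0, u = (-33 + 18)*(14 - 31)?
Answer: 99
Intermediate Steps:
u = 255 (u = -15*(-17) = 255)
V = 0 (V = -12*0 = 0)
99 + u*V = 99 + 255*0 = 99 + 0 = 99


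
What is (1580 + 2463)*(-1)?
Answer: -4043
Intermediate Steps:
(1580 + 2463)*(-1) = 4043*(-1) = -4043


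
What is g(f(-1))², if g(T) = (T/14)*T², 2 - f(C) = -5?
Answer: 2401/4 ≈ 600.25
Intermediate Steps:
f(C) = 7 (f(C) = 2 - 1*(-5) = 2 + 5 = 7)
g(T) = T³/14 (g(T) = (T*(1/14))*T² = (T/14)*T² = T³/14)
g(f(-1))² = ((1/14)*7³)² = ((1/14)*343)² = (49/2)² = 2401/4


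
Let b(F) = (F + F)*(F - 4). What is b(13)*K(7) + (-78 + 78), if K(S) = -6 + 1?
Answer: -1170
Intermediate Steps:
K(S) = -5
b(F) = 2*F*(-4 + F) (b(F) = (2*F)*(-4 + F) = 2*F*(-4 + F))
b(13)*K(7) + (-78 + 78) = (2*13*(-4 + 13))*(-5) + (-78 + 78) = (2*13*9)*(-5) + 0 = 234*(-5) + 0 = -1170 + 0 = -1170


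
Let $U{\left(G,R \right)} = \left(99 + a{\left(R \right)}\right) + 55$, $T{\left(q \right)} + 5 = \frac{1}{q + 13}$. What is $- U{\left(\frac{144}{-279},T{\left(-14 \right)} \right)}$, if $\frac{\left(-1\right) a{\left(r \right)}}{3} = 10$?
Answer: $-124$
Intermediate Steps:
$a{\left(r \right)} = -30$ ($a{\left(r \right)} = \left(-3\right) 10 = -30$)
$T{\left(q \right)} = -5 + \frac{1}{13 + q}$ ($T{\left(q \right)} = -5 + \frac{1}{q + 13} = -5 + \frac{1}{13 + q}$)
$U{\left(G,R \right)} = 124$ ($U{\left(G,R \right)} = \left(99 - 30\right) + 55 = 69 + 55 = 124$)
$- U{\left(\frac{144}{-279},T{\left(-14 \right)} \right)} = \left(-1\right) 124 = -124$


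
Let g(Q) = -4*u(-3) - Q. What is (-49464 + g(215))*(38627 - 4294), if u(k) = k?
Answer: -1705217111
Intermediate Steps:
g(Q) = 12 - Q (g(Q) = -4*(-3) - Q = 12 - Q)
(-49464 + g(215))*(38627 - 4294) = (-49464 + (12 - 1*215))*(38627 - 4294) = (-49464 + (12 - 215))*34333 = (-49464 - 203)*34333 = -49667*34333 = -1705217111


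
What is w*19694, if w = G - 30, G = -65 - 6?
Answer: -1989094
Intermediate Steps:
G = -71
w = -101 (w = -71 - 30 = -101)
w*19694 = -101*19694 = -1989094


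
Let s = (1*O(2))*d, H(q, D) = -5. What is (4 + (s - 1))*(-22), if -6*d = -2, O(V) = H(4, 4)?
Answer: -88/3 ≈ -29.333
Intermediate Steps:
O(V) = -5
d = ⅓ (d = -⅙*(-2) = ⅓ ≈ 0.33333)
s = -5/3 (s = (1*(-5))*(⅓) = -5*⅓ = -5/3 ≈ -1.6667)
(4 + (s - 1))*(-22) = (4 + (-5/3 - 1))*(-22) = (4 - 8/3)*(-22) = (4/3)*(-22) = -88/3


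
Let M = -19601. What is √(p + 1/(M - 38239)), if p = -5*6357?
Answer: I*√6645976509615/14460 ≈ 178.28*I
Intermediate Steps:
p = -31785
√(p + 1/(M - 38239)) = √(-31785 + 1/(-19601 - 38239)) = √(-31785 + 1/(-57840)) = √(-31785 - 1/57840) = √(-1838444401/57840) = I*√6645976509615/14460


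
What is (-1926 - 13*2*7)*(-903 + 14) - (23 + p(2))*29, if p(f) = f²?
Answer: 1873229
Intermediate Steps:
(-1926 - 13*2*7)*(-903 + 14) - (23 + p(2))*29 = (-1926 - 13*2*7)*(-903 + 14) - (23 + 2²)*29 = (-1926 - 26*7)*(-889) - (23 + 4)*29 = (-1926 - 182)*(-889) - 27*29 = -2108*(-889) - 1*783 = 1874012 - 783 = 1873229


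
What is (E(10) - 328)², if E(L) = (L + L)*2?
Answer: 82944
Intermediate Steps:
E(L) = 4*L (E(L) = (2*L)*2 = 4*L)
(E(10) - 328)² = (4*10 - 328)² = (40 - 328)² = (-288)² = 82944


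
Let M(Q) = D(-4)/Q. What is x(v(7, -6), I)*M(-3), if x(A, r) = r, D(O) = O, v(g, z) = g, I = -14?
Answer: -56/3 ≈ -18.667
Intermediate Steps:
M(Q) = -4/Q
x(v(7, -6), I)*M(-3) = -(-56)/(-3) = -(-56)*(-1)/3 = -14*4/3 = -56/3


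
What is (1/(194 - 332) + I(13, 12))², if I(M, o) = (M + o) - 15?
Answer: 1901641/19044 ≈ 99.855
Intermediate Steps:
I(M, o) = -15 + M + o
(1/(194 - 332) + I(13, 12))² = (1/(194 - 332) + (-15 + 13 + 12))² = (1/(-138) + 10)² = (-1/138 + 10)² = (1379/138)² = 1901641/19044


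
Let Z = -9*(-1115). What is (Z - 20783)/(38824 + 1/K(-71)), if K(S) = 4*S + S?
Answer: -3815540/13782519 ≈ -0.27684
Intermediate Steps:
K(S) = 5*S
Z = 10035
(Z - 20783)/(38824 + 1/K(-71)) = (10035 - 20783)/(38824 + 1/(5*(-71))) = -10748/(38824 + 1/(-355)) = -10748/(38824 - 1/355) = -10748/13782519/355 = -10748*355/13782519 = -3815540/13782519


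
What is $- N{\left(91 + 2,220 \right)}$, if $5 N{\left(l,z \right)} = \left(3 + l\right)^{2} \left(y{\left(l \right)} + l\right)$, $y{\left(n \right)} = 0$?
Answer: $- \frac{857088}{5} \approx -1.7142 \cdot 10^{5}$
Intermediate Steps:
$N{\left(l,z \right)} = \frac{l \left(3 + l\right)^{2}}{5}$ ($N{\left(l,z \right)} = \frac{\left(3 + l\right)^{2} \left(0 + l\right)}{5} = \frac{\left(3 + l\right)^{2} l}{5} = \frac{l \left(3 + l\right)^{2}}{5}$)
$- N{\left(91 + 2,220 \right)} = - \frac{\left(91 + 2\right) \left(3 + \left(91 + 2\right)\right)^{2}}{5} = - \frac{93 \left(3 + 93\right)^{2}}{5} = - \frac{93 \cdot 96^{2}}{5} = - \frac{93 \cdot 9216}{5} = \left(-1\right) \frac{857088}{5} = - \frac{857088}{5}$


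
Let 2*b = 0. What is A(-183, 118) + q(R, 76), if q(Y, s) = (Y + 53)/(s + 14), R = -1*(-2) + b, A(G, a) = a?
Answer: 2135/18 ≈ 118.61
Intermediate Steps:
b = 0 (b = (½)*0 = 0)
R = 2 (R = -1*(-2) + 0 = 2 + 0 = 2)
q(Y, s) = (53 + Y)/(14 + s)
A(-183, 118) + q(R, 76) = 118 + (53 + 2)/(14 + 76) = 118 + 55/90 = 118 + (1/90)*55 = 118 + 11/18 = 2135/18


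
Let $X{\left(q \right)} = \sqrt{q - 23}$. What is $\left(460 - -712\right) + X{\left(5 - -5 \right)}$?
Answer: $1172 + i \sqrt{13} \approx 1172.0 + 3.6056 i$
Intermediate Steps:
$X{\left(q \right)} = \sqrt{-23 + q}$
$\left(460 - -712\right) + X{\left(5 - -5 \right)} = \left(460 - -712\right) + \sqrt{-23 + \left(5 - -5\right)} = \left(460 + 712\right) + \sqrt{-23 + \left(5 + 5\right)} = 1172 + \sqrt{-23 + 10} = 1172 + \sqrt{-13} = 1172 + i \sqrt{13}$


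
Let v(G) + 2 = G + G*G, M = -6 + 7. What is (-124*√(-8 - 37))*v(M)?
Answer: 0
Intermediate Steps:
M = 1
v(G) = -2 + G + G² (v(G) = -2 + (G + G*G) = -2 + (G + G²) = -2 + G + G²)
(-124*√(-8 - 37))*v(M) = (-124*√(-8 - 37))*(-2 + 1 + 1²) = (-372*I*√5)*(-2 + 1 + 1) = -372*I*√5*0 = 0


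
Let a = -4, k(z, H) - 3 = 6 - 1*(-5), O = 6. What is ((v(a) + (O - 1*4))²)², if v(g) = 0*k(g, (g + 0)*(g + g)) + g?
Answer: 16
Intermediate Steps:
k(z, H) = 14 (k(z, H) = 3 + (6 - 1*(-5)) = 3 + (6 + 5) = 3 + 11 = 14)
v(g) = g (v(g) = 0*14 + g = 0 + g = g)
((v(a) + (O - 1*4))²)² = ((-4 + (6 - 1*4))²)² = ((-4 + (6 - 4))²)² = ((-4 + 2)²)² = ((-2)²)² = 4² = 16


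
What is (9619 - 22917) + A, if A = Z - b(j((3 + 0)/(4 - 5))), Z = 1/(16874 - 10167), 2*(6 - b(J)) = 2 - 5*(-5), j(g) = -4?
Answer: -178278765/13414 ≈ -13291.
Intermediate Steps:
b(J) = -15/2 (b(J) = 6 - (2 - 5*(-5))/2 = 6 - (2 + 25)/2 = 6 - ½*27 = 6 - 27/2 = -15/2)
Z = 1/6707 ≈ 0.00014910
A = 100607/13414 (A = 1/6707 - 1*(-15/2) = 1/6707 + 15/2 = 100607/13414 ≈ 7.5002)
(9619 - 22917) + A = (9619 - 22917) + 100607/13414 = -13298 + 100607/13414 = -178278765/13414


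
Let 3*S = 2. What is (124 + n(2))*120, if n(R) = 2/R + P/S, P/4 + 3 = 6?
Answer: 17160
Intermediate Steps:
S = ⅔ (S = (⅓)*2 = ⅔ ≈ 0.66667)
P = 12 (P = -12 + 4*6 = -12 + 24 = 12)
n(R) = 18 + 2/R (n(R) = 2/R + 12/(⅔) = 2/R + 12*(3/2) = 2/R + 18 = 18 + 2/R)
(124 + n(2))*120 = (124 + (18 + 2/2))*120 = (124 + (18 + 2*(½)))*120 = (124 + (18 + 1))*120 = (124 + 19)*120 = 143*120 = 17160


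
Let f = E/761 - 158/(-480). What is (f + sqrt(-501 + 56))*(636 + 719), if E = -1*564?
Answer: -20390311/36528 + 1355*I*sqrt(445) ≈ -558.21 + 28584.0*I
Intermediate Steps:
E = -564
f = -75241/182640 (f = -564/761 - 158/(-480) = -564*1/761 - 158*(-1/480) = -564/761 + 79/240 = -75241/182640 ≈ -0.41196)
(f + sqrt(-501 + 56))*(636 + 719) = (-75241/182640 + sqrt(-501 + 56))*(636 + 719) = (-75241/182640 + sqrt(-445))*1355 = (-75241/182640 + I*sqrt(445))*1355 = -20390311/36528 + 1355*I*sqrt(445)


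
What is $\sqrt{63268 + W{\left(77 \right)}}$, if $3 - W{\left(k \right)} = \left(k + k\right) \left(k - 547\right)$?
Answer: $\sqrt{135651} \approx 368.31$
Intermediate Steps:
$W{\left(k \right)} = 3 - 2 k \left(-547 + k\right)$ ($W{\left(k \right)} = 3 - \left(k + k\right) \left(k - 547\right) = 3 - 2 k \left(-547 + k\right)$)
$\sqrt{63268 + W{\left(77 \right)}} = \sqrt{63268 + \left(3 - 2 \cdot 77^{2} + 1094 \cdot 77\right)} = \sqrt{63268 + \left(3 - 11858 + 84238\right)} = \sqrt{63268 + 72383} = \sqrt{135651}$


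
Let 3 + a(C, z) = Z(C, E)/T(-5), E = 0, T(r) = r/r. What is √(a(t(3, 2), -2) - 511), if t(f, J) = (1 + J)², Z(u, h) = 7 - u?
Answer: 2*I*√129 ≈ 22.716*I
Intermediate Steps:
T(r) = 1
a(C, z) = 4 - C (a(C, z) = -3 + (7 - C)/1 = -3 + (7 - C)*1 = -3 + (7 - C) = 4 - C)
√(a(t(3, 2), -2) - 511) = √((4 - (1 + 2)²) - 511) = √((4 - 1*3²) - 511) = √((4 - 1*9) - 511) = √((4 - 9) - 511) = √(-5 - 511) = √(-516) = 2*I*√129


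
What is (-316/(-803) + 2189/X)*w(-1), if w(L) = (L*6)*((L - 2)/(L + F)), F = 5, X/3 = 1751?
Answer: 10253145/2812106 ≈ 3.6461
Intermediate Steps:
X = 5253 (X = 3*1751 = 5253)
w(L) = 6*L*(-2 + L)/(5 + L) (w(L) = (L*6)*((L - 2)/(L + 5)) = (6*L)*((-2 + L)/(5 + L)) = 6*L*(-2 + L)/(5 + L))
(-316/(-803) + 2189/X)*w(-1) = (-316/(-803) + 2189/5253)*(6*(-1)*(-2 - 1)/(5 - 1)) = (-316*(-1/803) + 2189*(1/5253))*(6*(-1)*(-3)/4) = (316/803 + 2189/5253)*(6*(-1)*(¼)*(-3)) = (3417715/4218159)*(9/2) = 10253145/2812106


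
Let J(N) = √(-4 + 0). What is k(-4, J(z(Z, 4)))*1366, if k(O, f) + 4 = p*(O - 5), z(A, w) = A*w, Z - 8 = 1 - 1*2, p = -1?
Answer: 6830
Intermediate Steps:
Z = 7 (Z = 8 + (1 - 1*2) = 8 + (1 - 2) = 8 - 1 = 7)
J(N) = 2*I (J(N) = √(-4) = 2*I)
k(O, f) = 1 - O (k(O, f) = -4 - (O - 5) = -4 - (-5 + O) = -4 + (5 - O) = 1 - O)
k(-4, J(z(Z, 4)))*1366 = (1 - 1*(-4))*1366 = (1 + 4)*1366 = 5*1366 = 6830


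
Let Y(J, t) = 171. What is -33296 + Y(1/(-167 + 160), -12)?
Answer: -33125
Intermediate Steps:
-33296 + Y(1/(-167 + 160), -12) = -33296 + 171 = -33125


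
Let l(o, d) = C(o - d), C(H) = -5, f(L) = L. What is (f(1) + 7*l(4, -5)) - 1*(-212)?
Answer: 178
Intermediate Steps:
l(o, d) = -5
(f(1) + 7*l(4, -5)) - 1*(-212) = (1 + 7*(-5)) - 1*(-212) = (1 - 35) + 212 = -34 + 212 = 178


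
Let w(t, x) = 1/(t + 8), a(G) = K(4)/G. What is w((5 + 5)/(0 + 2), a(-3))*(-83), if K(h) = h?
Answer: -83/13 ≈ -6.3846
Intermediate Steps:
a(G) = 4/G
w(t, x) = 1/(8 + t)
w((5 + 5)/(0 + 2), a(-3))*(-83) = -83/(8 + (5 + 5)/(0 + 2)) = -83/(8 + 10/2) = -83/(8 + 10*(1/2)) = -83/(8 + 5) = -83/13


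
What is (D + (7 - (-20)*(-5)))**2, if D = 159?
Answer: 4356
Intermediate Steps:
(D + (7 - (-20)*(-5)))**2 = (159 + (7 - (-20)*(-5)))**2 = (159 + (7 - 4*25))**2 = (159 + (7 - 100))**2 = (159 - 93)**2 = 66**2 = 4356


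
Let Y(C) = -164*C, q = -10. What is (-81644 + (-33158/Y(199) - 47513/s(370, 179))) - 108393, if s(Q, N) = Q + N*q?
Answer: -2201327444203/11585780 ≈ -1.9000e+5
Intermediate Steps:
s(Q, N) = Q - 10*N (s(Q, N) = Q + N*(-10) = Q - 10*N)
(-81644 + (-33158/Y(199) - 47513/s(370, 179))) - 108393 = (-81644 + (-33158/((-164*199)) - 47513/(370 - 10*179))) - 108393 = (-81644 + (-33158/(-32636) - 47513/(370 - 1790))) - 108393 = (-81644 + (-33158*(-1/32636) - 47513/(-1420))) - 108393 = (-81644 + (16579/16318 - 47513*(-1/1420))) - 108393 = (-81644 + (16579/16318 + 47513/1420)) - 108393 = (-81644 + 399429657/11585780) - 108393 = -945509992663/11585780 - 108393 = -2201327444203/11585780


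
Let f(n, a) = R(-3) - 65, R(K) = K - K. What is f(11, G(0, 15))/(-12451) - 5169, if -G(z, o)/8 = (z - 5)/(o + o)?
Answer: -64359154/12451 ≈ -5169.0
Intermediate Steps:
R(K) = 0
G(z, o) = -4*(-5 + z)/o (G(z, o) = -8*(z - 5)/(o + o) = -8*(-5 + z)/(2*o) = -8*(-5 + z)*1/(2*o) = -4*(-5 + z)/o)
f(n, a) = -65 (f(n, a) = 0 - 65 = -65)
f(11, G(0, 15))/(-12451) - 5169 = -65/(-12451) - 5169 = -65*(-1/12451) - 5169 = 65/12451 - 5169 = -64359154/12451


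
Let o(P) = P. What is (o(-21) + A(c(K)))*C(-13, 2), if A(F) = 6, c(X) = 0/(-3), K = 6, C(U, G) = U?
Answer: 195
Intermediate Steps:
c(X) = 0 (c(X) = 0*(-⅓) = 0)
(o(-21) + A(c(K)))*C(-13, 2) = (-21 + 6)*(-13) = -15*(-13) = 195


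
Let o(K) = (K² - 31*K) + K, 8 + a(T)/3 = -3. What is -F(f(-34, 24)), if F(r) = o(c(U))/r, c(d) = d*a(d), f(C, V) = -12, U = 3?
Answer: 4257/4 ≈ 1064.3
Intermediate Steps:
a(T) = -33 (a(T) = -24 + 3*(-3) = -24 - 9 = -33)
c(d) = -33*d (c(d) = d*(-33) = -33*d)
o(K) = K² - 30*K
F(r) = 12771/r (F(r) = ((-33*3)*(-30 - 33*3))/r = (-99*(-30 - 99))/r = (-99*(-129))/r = 12771/r)
-F(f(-34, 24)) = -12771/(-12) = -12771*(-1)/12 = -1*(-4257/4) = 4257/4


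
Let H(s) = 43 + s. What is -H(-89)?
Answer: 46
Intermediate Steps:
-H(-89) = -(43 - 89) = -1*(-46) = 46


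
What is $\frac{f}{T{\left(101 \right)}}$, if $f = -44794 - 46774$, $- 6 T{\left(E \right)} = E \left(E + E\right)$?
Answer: $\frac{274704}{10201} \approx 26.929$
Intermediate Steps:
$T{\left(E \right)} = - \frac{E^{2}}{3}$ ($T{\left(E \right)} = - \frac{E \left(E + E\right)}{6} = - \frac{E 2 E}{6} = - \frac{2 E^{2}}{6} = - \frac{E^{2}}{3}$)
$f = -91568$ ($f = -44794 - 46774 = -91568$)
$\frac{f}{T{\left(101 \right)}} = - \frac{91568}{\left(- \frac{1}{3}\right) 101^{2}} = - \frac{91568}{\left(- \frac{1}{3}\right) 10201} = - \frac{91568}{- \frac{10201}{3}} = \left(-91568\right) \left(- \frac{3}{10201}\right) = \frac{274704}{10201}$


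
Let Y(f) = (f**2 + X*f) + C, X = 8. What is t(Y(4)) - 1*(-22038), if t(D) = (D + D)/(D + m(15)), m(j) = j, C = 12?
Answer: 110198/5 ≈ 22040.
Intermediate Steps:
Y(f) = 12 + f**2 + 8*f (Y(f) = (f**2 + 8*f) + 12 = 12 + f**2 + 8*f)
t(D) = 2*D/(15 + D) (t(D) = (D + D)/(D + 15) = (2*D)/(15 + D) = 2*D/(15 + D))
t(Y(4)) - 1*(-22038) = 2*(12 + 4**2 + 8*4)/(15 + (12 + 4**2 + 8*4)) - 1*(-22038) = 2*(12 + 16 + 32)/(15 + (12 + 16 + 32)) + 22038 = 2*60/(15 + 60) + 22038 = 2*60/75 + 22038 = 2*60*(1/75) + 22038 = 8/5 + 22038 = 110198/5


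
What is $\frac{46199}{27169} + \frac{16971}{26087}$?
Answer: $\frac{1666278412}{708757703} \approx 2.351$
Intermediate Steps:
$\frac{46199}{27169} + \frac{16971}{26087} = \frac{1666278412}{708757703}$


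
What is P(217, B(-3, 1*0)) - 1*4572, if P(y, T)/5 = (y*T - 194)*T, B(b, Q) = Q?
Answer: -4572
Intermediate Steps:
P(y, T) = 5*T*(-194 + T*y) (P(y, T) = 5*((y*T - 194)*T) = 5*((T*y - 194)*T) = 5*((-194 + T*y)*T) = 5*(T*(-194 + T*y)) = 5*T*(-194 + T*y))
P(217, B(-3, 1*0)) - 1*4572 = 5*(1*0)*(-194 + (1*0)*217) - 1*4572 = 5*0*(-194 + 0*217) - 4572 = 5*0*(-194 + 0) - 4572 = 5*0*(-194) - 4572 = 0 - 4572 = -4572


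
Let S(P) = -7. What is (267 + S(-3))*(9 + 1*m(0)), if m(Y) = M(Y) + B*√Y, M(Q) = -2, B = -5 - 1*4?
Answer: 1820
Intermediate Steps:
B = -9 (B = -5 - 4 = -9)
m(Y) = -2 - 9*√Y
(267 + S(-3))*(9 + 1*m(0)) = (267 - 7)*(9 + 1*(-2 - 9*√0)) = 260*(9 + 1*(-2 - 9*0)) = 260*(9 + 1*(-2 + 0)) = 260*(9 + 1*(-2)) = 260*(9 - 2) = 260*7 = 1820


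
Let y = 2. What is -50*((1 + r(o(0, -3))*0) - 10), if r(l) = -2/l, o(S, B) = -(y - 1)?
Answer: 450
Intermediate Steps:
o(S, B) = -1 (o(S, B) = -(2 - 1) = -1*1 = -1)
-50*((1 + r(o(0, -3))*0) - 10) = -50*((1 - 2/(-1)*0) - 10) = -50*((1 - 2*(-1)*0) - 10) = -50*((1 + 2*0) - 10) = -50*((1 + 0) - 10) = -50*(1 - 10) = -50*(-9) = 450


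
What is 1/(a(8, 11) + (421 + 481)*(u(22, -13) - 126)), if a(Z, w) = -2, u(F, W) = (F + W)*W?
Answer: -1/219188 ≈ -4.5623e-6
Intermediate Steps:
u(F, W) = W*(F + W)
1/(a(8, 11) + (421 + 481)*(u(22, -13) - 126)) = 1/(-2 + (421 + 481)*(-13*(22 - 13) - 126)) = 1/(-2 + 902*(-13*9 - 126)) = 1/(-2 + 902*(-117 - 126)) = 1/(-2 + 902*(-243)) = 1/(-2 - 219186) = 1/(-219188) = -1/219188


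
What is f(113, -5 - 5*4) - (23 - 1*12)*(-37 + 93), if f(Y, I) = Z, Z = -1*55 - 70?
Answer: -741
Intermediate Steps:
Z = -125 (Z = -55 - 70 = -125)
f(Y, I) = -125
f(113, -5 - 5*4) - (23 - 1*12)*(-37 + 93) = -125 - (23 - 1*12)*(-37 + 93) = -125 - (23 - 12)*56 = -125 - 11*56 = -125 - 1*616 = -125 - 616 = -741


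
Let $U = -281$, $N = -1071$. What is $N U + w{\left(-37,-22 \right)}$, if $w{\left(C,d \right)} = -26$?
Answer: $300925$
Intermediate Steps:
$N U + w{\left(-37,-22 \right)} = \left(-1071\right) \left(-281\right) - 26 = 300951 - 26 = 300925$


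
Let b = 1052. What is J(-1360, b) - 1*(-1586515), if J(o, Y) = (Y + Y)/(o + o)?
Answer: 539414837/340 ≈ 1.5865e+6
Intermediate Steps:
J(o, Y) = Y/o (J(o, Y) = (2*Y)/((2*o)) = (2*Y)*(1/(2*o)) = Y/o)
J(-1360, b) - 1*(-1586515) = 1052/(-1360) - 1*(-1586515) = 1052*(-1/1360) + 1586515 = -263/340 + 1586515 = 539414837/340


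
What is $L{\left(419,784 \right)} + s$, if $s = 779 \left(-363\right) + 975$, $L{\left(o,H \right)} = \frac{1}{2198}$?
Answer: $- \frac{619400795}{2198} \approx -2.818 \cdot 10^{5}$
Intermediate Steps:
$L{\left(o,H \right)} = \frac{1}{2198}$
$s = -281802$ ($s = -282777 + 975 = -281802$)
$L{\left(419,784 \right)} + s = \frac{1}{2198} - 281802 = - \frac{619400795}{2198}$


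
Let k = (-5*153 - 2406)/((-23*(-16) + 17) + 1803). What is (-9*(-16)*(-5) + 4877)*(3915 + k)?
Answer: 35595763293/2188 ≈ 1.6269e+7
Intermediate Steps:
k = -3171/2188 (k = (-765 - 2406)/((368 + 17) + 1803) = -3171/(385 + 1803) = -3171/2188 ≈ -1.4493)
(-9*(-16)*(-5) + 4877)*(3915 + k) = (-9*(-16)*(-5) + 4877)*(3915 - 3171/2188) = (144*(-5) + 4877)*(8562849/2188) = (-720 + 4877)*(8562849/2188) = 4157*(8562849/2188) = 35595763293/2188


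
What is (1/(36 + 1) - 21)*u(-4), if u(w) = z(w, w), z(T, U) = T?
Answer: 3104/37 ≈ 83.892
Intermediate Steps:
u(w) = w
(1/(36 + 1) - 21)*u(-4) = (1/(36 + 1) - 21)*(-4) = (1/37 - 21)*(-4) = -776/37*(-4) = 3104/37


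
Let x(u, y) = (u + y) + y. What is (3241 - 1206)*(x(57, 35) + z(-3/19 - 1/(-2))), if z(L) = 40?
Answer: 339845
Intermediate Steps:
x(u, y) = u + 2*y
(3241 - 1206)*(x(57, 35) + z(-3/19 - 1/(-2))) = (3241 - 1206)*((57 + 2*35) + 40) = 2035*((57 + 70) + 40) = 2035*(127 + 40) = 2035*167 = 339845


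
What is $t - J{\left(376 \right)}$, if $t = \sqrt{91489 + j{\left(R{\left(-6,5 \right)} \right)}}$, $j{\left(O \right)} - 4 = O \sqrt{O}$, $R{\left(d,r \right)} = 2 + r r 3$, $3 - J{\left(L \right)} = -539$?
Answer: $-542 + \sqrt{91493 + 77 \sqrt{77}} \approx -238.41$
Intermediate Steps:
$J{\left(L \right)} = 542$ ($J{\left(L \right)} = 3 - -539 = 3 + 539 = 542$)
$R{\left(d,r \right)} = 2 + 3 r^{2}$ ($R{\left(d,r \right)} = 2 + r^{2} \cdot 3 = 2 + 3 r^{2}$)
$j{\left(O \right)} = 4 + O^{\frac{3}{2}}$ ($j{\left(O \right)} = 4 + O \sqrt{O} = 4 + O^{\frac{3}{2}}$)
$t = \sqrt{91493 + 77 \sqrt{77}}$ ($t = \sqrt{91489 + \left(4 + \left(2 + 3 \cdot 5^{2}\right)^{\frac{3}{2}}\right)} = \sqrt{91489 + \left(4 + \left(2 + 3 \cdot 25\right)^{\frac{3}{2}}\right)} = \sqrt{91489 + \left(4 + \left(2 + 75\right)^{\frac{3}{2}}\right)} = \sqrt{91489 + \left(4 + 77^{\frac{3}{2}}\right)} = \sqrt{91489 + \left(4 + 77 \sqrt{77}\right)} = \sqrt{91493 + 77 \sqrt{77}} \approx 303.59$)
$t - J{\left(376 \right)} = \sqrt{91493 + 77 \sqrt{77}} - 542 = -542 + \sqrt{91493 + 77 \sqrt{77}}$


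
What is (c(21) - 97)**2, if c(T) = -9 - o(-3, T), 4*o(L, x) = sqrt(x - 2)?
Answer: (424 + sqrt(19))**2/16 ≈ 11468.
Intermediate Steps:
o(L, x) = sqrt(-2 + x)/4 (o(L, x) = sqrt(x - 2)/4 = sqrt(-2 + x)/4)
c(T) = -9 - sqrt(-2 + T)/4
(c(21) - 97)**2 = ((-9 - sqrt(-2 + 21)/4) - 97)**2 = ((-9 - sqrt(19)/4) - 97)**2 = (-106 - sqrt(19)/4)**2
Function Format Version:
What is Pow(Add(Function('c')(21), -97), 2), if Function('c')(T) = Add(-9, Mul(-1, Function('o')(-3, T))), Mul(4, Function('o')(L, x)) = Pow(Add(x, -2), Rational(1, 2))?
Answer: Mul(Rational(1, 16), Pow(Add(424, Pow(19, Rational(1, 2))), 2)) ≈ 11468.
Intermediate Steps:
Function('o')(L, x) = Mul(Rational(1, 4), Pow(Add(-2, x), Rational(1, 2))) (Function('o')(L, x) = Mul(Rational(1, 4), Pow(Add(x, -2), Rational(1, 2))) = Mul(Rational(1, 4), Pow(Add(-2, x), Rational(1, 2))))
Function('c')(T) = Add(-9, Mul(Rational(-1, 4), Pow(Add(-2, T), Rational(1, 2)))) (Function('c')(T) = Add(-9, Mul(-1, Mul(Rational(1, 4), Pow(Add(-2, T), Rational(1, 2))))) = Add(-9, Mul(Rational(-1, 4), Pow(Add(-2, T), Rational(1, 2)))))
Pow(Add(Function('c')(21), -97), 2) = Pow(Add(Add(-9, Mul(Rational(-1, 4), Pow(Add(-2, 21), Rational(1, 2)))), -97), 2) = Pow(Add(Add(-9, Mul(Rational(-1, 4), Pow(19, Rational(1, 2)))), -97), 2) = Pow(Add(-106, Mul(Rational(-1, 4), Pow(19, Rational(1, 2)))), 2)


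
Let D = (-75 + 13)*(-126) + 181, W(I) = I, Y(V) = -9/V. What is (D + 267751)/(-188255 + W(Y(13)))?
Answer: -896168/611831 ≈ -1.4647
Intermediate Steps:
D = 7993 (D = -62*(-126) + 181 = 7812 + 181 = 7993)
(D + 267751)/(-188255 + W(Y(13))) = (7993 + 267751)/(-188255 - 9/13) = 275744/(-188255 - 9*1/13) = 275744/(-188255 - 9/13) = 275744/(-2447324/13) = 275744*(-13/2447324) = -896168/611831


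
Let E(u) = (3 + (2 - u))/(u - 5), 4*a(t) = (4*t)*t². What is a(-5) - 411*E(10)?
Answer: 286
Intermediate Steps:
a(t) = t³ (a(t) = ((4*t)*t²)/4 = (4*t³)/4 = t³)
E(u) = (5 - u)/(-5 + u)
a(-5) - 411*E(10) = (-5)³ - 411*(-1) = -125 + 411 = 286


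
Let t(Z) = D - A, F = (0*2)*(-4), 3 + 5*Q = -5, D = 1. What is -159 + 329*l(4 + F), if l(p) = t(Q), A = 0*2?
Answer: 170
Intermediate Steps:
A = 0
Q = -8/5 (Q = -⅗ + (⅕)*(-5) = -⅗ - 1 = -8/5 ≈ -1.6000)
F = 0 (F = 0*(-4) = 0)
t(Z) = 1 (t(Z) = 1 - 1*0 = 1 + 0 = 1)
l(p) = 1
-159 + 329*l(4 + F) = -159 + 329*1 = -159 + 329 = 170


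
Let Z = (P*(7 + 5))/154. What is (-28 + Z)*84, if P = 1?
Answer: -25800/11 ≈ -2345.5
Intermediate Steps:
Z = 6/77 (Z = (1*(7 + 5))/154 = (1*12)*(1/154) = 12*(1/154) = 6/77 ≈ 0.077922)
(-28 + Z)*84 = (-28 + 6/77)*84 = -2150/77*84 = -25800/11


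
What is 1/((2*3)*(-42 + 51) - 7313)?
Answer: -1/7259 ≈ -0.00013776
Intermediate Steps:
1/((2*3)*(-42 + 51) - 7313) = 1/(6*9 - 7313) = 1/(54 - 7313) = 1/(-7259) = -1/7259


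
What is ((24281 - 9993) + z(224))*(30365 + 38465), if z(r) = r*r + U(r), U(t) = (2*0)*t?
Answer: 4437057120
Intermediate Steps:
U(t) = 0 (U(t) = 0*t = 0)
z(r) = r² (z(r) = r*r + 0 = r² + 0 = r²)
((24281 - 9993) + z(224))*(30365 + 38465) = ((24281 - 9993) + 224²)*(30365 + 38465) = (14288 + 50176)*68830 = 64464*68830 = 4437057120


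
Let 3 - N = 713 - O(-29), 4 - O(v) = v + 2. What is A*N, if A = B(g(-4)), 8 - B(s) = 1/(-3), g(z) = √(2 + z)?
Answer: -16975/3 ≈ -5658.3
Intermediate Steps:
O(v) = 2 - v (O(v) = 4 - (v + 2) = 4 - (2 + v) = 4 + (-2 - v) = 2 - v)
B(s) = 25/3 (B(s) = 8 - 1/(-3) = 8 - 1*(-⅓) = 8 + ⅓ = 25/3)
N = -679 (N = 3 - (713 - (2 - 1*(-29))) = 3 - (713 - (2 + 29)) = 3 - (713 - 1*31) = 3 - (713 - 31) = 3 - 1*682 = 3 - 682 = -679)
A = 25/3 ≈ 8.3333
A*N = (25/3)*(-679) = -16975/3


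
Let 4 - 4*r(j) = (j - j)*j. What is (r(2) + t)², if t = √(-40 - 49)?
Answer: (1 + I*√89)² ≈ -88.0 + 18.868*I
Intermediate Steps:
t = I*√89 (t = √(-89) = I*√89 ≈ 9.434*I)
r(j) = 1 (r(j) = 1 - (j - j)*j/4 = 1 - 0*j = 1 - ¼*0 = 1 + 0 = 1)
(r(2) + t)² = (1 + I*√89)²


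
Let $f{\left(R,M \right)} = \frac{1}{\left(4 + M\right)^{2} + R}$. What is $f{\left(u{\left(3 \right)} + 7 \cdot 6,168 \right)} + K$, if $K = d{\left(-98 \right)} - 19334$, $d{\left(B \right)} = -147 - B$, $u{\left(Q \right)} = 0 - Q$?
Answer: $- \frac{574182608}{29623} \approx -19383.0$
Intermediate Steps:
$u{\left(Q \right)} = - Q$
$f{\left(R,M \right)} = \frac{1}{R + \left(4 + M\right)^{2}}$
$K = -19383$ ($K = \left(-147 - -98\right) - 19334 = \left(-147 + 98\right) - 19334 = -49 - 19334 = -19383$)
$f{\left(u{\left(3 \right)} + 7 \cdot 6,168 \right)} + K = \frac{1}{\left(\left(-1\right) 3 + 7 \cdot 6\right) + \left(4 + 168\right)^{2}} - 19383 = \frac{1}{\left(-3 + 42\right) + 172^{2}} - 19383 = \frac{1}{39 + 29584} - 19383 = \frac{1}{29623} - 19383 = - \frac{574182608}{29623}$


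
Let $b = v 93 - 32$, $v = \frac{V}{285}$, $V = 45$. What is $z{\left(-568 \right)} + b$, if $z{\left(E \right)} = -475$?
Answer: $- \frac{9354}{19} \approx -492.32$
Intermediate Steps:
$v = \frac{3}{19}$ ($v = \frac{45}{285} = 45 \cdot \frac{1}{285} = \frac{3}{19} \approx 0.15789$)
$b = - \frac{329}{19}$ ($b = \frac{3}{19} \cdot 93 - 32 = \frac{279}{19} - 32 = - \frac{329}{19} \approx -17.316$)
$z{\left(-568 \right)} + b = -475 - \frac{329}{19} = - \frac{9354}{19}$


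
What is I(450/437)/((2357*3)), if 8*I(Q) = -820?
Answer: -205/14142 ≈ -0.014496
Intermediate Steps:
I(Q) = -205/2 (I(Q) = (1/8)*(-820) = -205/2)
I(450/437)/((2357*3)) = -205/(2*(2357*3)) = -205/2/7071 = -205/2*1/7071 = -205/14142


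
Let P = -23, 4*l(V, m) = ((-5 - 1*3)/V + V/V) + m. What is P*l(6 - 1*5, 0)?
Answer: 161/4 ≈ 40.250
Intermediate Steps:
l(V, m) = ¼ - 2/V + m/4 (l(V, m) = (((-5 - 1*3)/V + V/V) + m)/4 = (((-5 - 3)/V + 1) + m)/4 = ((-8/V + 1) + m)/4 = ((1 - 8/V) + m)/4 = (1 + m - 8/V)/4 = ¼ - 2/V + m/4)
P*l(6 - 1*5, 0) = -23*(-8 + (6 - 1*5)*(1 + 0))/(4*(6 - 1*5)) = -23*(-8 + (6 - 5)*1)/(4*(6 - 5)) = -23*(-8 + 1*1)/(4*1) = -23*(-8 + 1)/4 = -23*(-7)/4 = -23*(-7/4) = 161/4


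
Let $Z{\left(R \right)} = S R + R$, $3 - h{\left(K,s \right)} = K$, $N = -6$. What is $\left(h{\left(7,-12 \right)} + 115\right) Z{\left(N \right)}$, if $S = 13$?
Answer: $-9324$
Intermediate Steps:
$h{\left(K,s \right)} = 3 - K$
$Z{\left(R \right)} = 14 R$ ($Z{\left(R \right)} = 13 R + R = 14 R$)
$\left(h{\left(7,-12 \right)} + 115\right) Z{\left(N \right)} = \left(\left(3 - 7\right) + 115\right) 14 \left(-6\right) = \left(\left(3 - 7\right) + 115\right) \left(-84\right) = \left(-4 + 115\right) \left(-84\right) = 111 \left(-84\right) = -9324$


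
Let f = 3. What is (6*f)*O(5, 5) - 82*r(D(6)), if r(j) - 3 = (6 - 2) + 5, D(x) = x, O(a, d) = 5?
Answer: -894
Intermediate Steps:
r(j) = 12 (r(j) = 3 + ((6 - 2) + 5) = 3 + (4 + 5) = 3 + 9 = 12)
(6*f)*O(5, 5) - 82*r(D(6)) = (6*3)*5 - 82*12 = 18*5 - 984 = 90 - 984 = -894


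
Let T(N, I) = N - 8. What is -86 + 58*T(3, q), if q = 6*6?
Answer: -376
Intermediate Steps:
q = 36
T(N, I) = -8 + N
-86 + 58*T(3, q) = -86 + 58*(-8 + 3) = -86 + 58*(-5) = -86 - 290 = -376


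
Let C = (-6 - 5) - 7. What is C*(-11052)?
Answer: 198936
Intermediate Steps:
C = -18 (C = -11 - 7 = -18)
C*(-11052) = -18*(-11052) = 198936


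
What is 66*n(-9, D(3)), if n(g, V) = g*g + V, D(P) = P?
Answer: 5544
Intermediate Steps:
n(g, V) = V + g**2 (n(g, V) = g**2 + V = V + g**2)
66*n(-9, D(3)) = 66*(3 + (-9)**2) = 66*(3 + 81) = 66*84 = 5544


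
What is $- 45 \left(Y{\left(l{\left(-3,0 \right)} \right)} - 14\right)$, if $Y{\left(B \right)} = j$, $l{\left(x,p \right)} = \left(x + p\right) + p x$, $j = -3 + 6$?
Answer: $495$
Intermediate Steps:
$j = 3$
$l{\left(x,p \right)} = p + x + p x$ ($l{\left(x,p \right)} = \left(p + x\right) + p x = p + x + p x$)
$Y{\left(B \right)} = 3$
$- 45 \left(Y{\left(l{\left(-3,0 \right)} \right)} - 14\right) = - 45 \left(3 - 14\right) = \left(-45\right) \left(-11\right) = 495$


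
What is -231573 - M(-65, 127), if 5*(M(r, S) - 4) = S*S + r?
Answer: -1173949/5 ≈ -2.3479e+5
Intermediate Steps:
M(r, S) = 4 + r/5 + S²/5 (M(r, S) = 4 + (S*S + r)/5 = 4 + (S² + r)/5 = 4 + (r + S²)/5 = 4 + (r/5 + S²/5) = 4 + r/5 + S²/5)
-231573 - M(-65, 127) = -231573 - (4 + (⅕)*(-65) + (⅕)*127²) = -231573 - (4 - 13 + (⅕)*16129) = -231573 - (4 - 13 + 16129/5) = -231573 - 1*16084/5 = -231573 - 16084/5 = -1173949/5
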